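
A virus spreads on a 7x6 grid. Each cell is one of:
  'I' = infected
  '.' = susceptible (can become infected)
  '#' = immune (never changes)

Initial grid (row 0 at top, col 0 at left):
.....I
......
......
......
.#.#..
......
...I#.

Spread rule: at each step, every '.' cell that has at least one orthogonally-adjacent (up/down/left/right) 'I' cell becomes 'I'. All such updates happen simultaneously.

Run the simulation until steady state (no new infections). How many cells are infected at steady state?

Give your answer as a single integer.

Step 0 (initial): 2 infected
Step 1: +4 new -> 6 infected
Step 2: +6 new -> 12 infected
Step 3: +9 new -> 21 infected
Step 4: +8 new -> 29 infected
Step 5: +6 new -> 35 infected
Step 6: +3 new -> 38 infected
Step 7: +1 new -> 39 infected
Step 8: +0 new -> 39 infected

Answer: 39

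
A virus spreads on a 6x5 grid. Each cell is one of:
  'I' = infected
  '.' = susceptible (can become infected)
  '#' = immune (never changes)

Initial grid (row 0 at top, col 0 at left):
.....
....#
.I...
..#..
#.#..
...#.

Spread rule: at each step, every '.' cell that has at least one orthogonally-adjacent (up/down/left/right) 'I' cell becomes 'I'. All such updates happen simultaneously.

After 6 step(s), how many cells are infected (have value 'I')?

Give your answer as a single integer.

Answer: 25

Derivation:
Step 0 (initial): 1 infected
Step 1: +4 new -> 5 infected
Step 2: +6 new -> 11 infected
Step 3: +6 new -> 17 infected
Step 4: +5 new -> 22 infected
Step 5: +2 new -> 24 infected
Step 6: +1 new -> 25 infected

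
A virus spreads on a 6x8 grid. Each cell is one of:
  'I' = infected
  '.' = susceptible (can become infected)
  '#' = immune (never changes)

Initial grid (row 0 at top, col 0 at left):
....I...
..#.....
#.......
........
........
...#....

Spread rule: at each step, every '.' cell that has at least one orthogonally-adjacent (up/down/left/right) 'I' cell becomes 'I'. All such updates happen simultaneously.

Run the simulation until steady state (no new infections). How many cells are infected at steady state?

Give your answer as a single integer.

Step 0 (initial): 1 infected
Step 1: +3 new -> 4 infected
Step 2: +5 new -> 9 infected
Step 3: +6 new -> 15 infected
Step 4: +8 new -> 23 infected
Step 5: +8 new -> 31 infected
Step 6: +5 new -> 36 infected
Step 7: +5 new -> 41 infected
Step 8: +3 new -> 44 infected
Step 9: +1 new -> 45 infected
Step 10: +0 new -> 45 infected

Answer: 45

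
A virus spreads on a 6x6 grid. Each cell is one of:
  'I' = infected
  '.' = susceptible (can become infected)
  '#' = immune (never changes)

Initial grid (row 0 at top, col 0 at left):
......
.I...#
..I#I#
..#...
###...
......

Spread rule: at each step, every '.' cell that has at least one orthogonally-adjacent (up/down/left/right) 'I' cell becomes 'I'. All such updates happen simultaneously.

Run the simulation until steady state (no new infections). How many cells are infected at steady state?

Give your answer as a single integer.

Answer: 29

Derivation:
Step 0 (initial): 3 infected
Step 1: +6 new -> 9 infected
Step 2: +9 new -> 18 infected
Step 3: +6 new -> 24 infected
Step 4: +2 new -> 26 infected
Step 5: +1 new -> 27 infected
Step 6: +1 new -> 28 infected
Step 7: +1 new -> 29 infected
Step 8: +0 new -> 29 infected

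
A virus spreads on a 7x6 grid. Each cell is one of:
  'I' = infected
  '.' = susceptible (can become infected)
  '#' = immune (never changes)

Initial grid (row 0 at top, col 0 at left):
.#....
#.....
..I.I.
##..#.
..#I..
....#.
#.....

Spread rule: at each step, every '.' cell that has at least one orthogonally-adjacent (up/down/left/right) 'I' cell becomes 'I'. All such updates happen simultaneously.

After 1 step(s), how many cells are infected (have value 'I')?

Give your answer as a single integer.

Answer: 12

Derivation:
Step 0 (initial): 3 infected
Step 1: +9 new -> 12 infected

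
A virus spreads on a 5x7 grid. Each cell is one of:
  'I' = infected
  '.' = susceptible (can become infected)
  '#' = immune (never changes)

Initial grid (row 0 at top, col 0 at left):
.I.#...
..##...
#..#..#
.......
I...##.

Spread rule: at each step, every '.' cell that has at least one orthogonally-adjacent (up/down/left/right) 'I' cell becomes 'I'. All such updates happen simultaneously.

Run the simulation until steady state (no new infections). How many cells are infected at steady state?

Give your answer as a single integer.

Step 0 (initial): 2 infected
Step 1: +5 new -> 7 infected
Step 2: +4 new -> 11 infected
Step 3: +3 new -> 14 infected
Step 4: +1 new -> 15 infected
Step 5: +1 new -> 16 infected
Step 6: +2 new -> 18 infected
Step 7: +3 new -> 21 infected
Step 8: +3 new -> 24 infected
Step 9: +2 new -> 26 infected
Step 10: +1 new -> 27 infected
Step 11: +0 new -> 27 infected

Answer: 27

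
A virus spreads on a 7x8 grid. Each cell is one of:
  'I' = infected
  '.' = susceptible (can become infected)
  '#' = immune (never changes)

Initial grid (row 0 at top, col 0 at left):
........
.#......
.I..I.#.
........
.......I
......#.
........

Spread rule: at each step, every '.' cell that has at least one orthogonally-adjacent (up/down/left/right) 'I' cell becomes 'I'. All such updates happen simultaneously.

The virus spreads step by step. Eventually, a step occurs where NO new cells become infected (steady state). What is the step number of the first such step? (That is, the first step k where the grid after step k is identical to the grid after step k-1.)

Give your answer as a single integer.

Step 0 (initial): 3 infected
Step 1: +10 new -> 13 infected
Step 2: +15 new -> 28 infected
Step 3: +13 new -> 41 infected
Step 4: +9 new -> 50 infected
Step 5: +3 new -> 53 infected
Step 6: +0 new -> 53 infected

Answer: 6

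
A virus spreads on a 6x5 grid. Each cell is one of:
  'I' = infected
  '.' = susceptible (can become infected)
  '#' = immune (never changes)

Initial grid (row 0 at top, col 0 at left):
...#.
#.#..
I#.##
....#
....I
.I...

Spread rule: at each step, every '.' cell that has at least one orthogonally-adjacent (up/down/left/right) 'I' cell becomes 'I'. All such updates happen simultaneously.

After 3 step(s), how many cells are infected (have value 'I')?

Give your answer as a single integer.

Answer: 15

Derivation:
Step 0 (initial): 3 infected
Step 1: +6 new -> 9 infected
Step 2: +5 new -> 14 infected
Step 3: +1 new -> 15 infected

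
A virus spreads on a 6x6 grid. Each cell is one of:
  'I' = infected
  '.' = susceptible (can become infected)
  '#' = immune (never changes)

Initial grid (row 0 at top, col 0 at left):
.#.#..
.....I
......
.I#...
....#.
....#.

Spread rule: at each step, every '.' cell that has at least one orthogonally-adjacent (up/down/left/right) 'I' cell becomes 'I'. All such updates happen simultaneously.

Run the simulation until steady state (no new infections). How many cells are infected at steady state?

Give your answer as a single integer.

Step 0 (initial): 2 infected
Step 1: +6 new -> 8 infected
Step 2: +10 new -> 18 infected
Step 3: +8 new -> 26 infected
Step 4: +5 new -> 31 infected
Step 5: +0 new -> 31 infected

Answer: 31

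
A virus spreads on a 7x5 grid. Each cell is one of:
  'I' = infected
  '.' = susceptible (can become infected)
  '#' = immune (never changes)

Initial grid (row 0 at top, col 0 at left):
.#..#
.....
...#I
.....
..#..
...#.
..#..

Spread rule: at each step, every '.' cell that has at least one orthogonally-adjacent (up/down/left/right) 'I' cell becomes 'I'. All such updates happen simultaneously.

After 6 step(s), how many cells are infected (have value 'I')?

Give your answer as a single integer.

Step 0 (initial): 1 infected
Step 1: +2 new -> 3 infected
Step 2: +3 new -> 6 infected
Step 3: +5 new -> 11 infected
Step 4: +5 new -> 16 infected
Step 5: +5 new -> 21 infected
Step 6: +4 new -> 25 infected

Answer: 25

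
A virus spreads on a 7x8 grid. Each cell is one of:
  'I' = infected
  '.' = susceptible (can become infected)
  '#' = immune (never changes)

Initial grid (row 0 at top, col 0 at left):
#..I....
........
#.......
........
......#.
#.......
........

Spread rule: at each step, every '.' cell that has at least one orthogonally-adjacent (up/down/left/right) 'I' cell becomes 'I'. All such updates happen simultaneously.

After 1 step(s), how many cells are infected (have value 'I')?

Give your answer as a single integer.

Step 0 (initial): 1 infected
Step 1: +3 new -> 4 infected

Answer: 4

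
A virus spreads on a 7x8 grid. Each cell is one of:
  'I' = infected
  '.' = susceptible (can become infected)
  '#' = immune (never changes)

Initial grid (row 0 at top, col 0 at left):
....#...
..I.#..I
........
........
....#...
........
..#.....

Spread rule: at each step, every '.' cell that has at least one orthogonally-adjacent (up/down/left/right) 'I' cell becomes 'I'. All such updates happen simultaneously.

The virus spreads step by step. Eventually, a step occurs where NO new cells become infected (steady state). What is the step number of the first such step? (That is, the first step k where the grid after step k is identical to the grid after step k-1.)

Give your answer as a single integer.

Step 0 (initial): 2 infected
Step 1: +7 new -> 9 infected
Step 2: +10 new -> 19 infected
Step 3: +10 new -> 29 infected
Step 4: +8 new -> 37 infected
Step 5: +6 new -> 43 infected
Step 6: +6 new -> 49 infected
Step 7: +3 new -> 52 infected
Step 8: +0 new -> 52 infected

Answer: 8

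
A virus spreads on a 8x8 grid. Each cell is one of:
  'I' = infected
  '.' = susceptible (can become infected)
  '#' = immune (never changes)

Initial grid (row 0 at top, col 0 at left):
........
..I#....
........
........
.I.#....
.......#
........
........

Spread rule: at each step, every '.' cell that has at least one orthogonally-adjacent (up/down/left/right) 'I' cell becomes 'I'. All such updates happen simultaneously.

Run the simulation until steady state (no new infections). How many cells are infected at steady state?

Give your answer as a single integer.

Step 0 (initial): 2 infected
Step 1: +7 new -> 9 infected
Step 2: +10 new -> 19 infected
Step 3: +9 new -> 28 infected
Step 4: +8 new -> 36 infected
Step 5: +8 new -> 44 infected
Step 6: +8 new -> 52 infected
Step 7: +5 new -> 57 infected
Step 8: +3 new -> 60 infected
Step 9: +1 new -> 61 infected
Step 10: +0 new -> 61 infected

Answer: 61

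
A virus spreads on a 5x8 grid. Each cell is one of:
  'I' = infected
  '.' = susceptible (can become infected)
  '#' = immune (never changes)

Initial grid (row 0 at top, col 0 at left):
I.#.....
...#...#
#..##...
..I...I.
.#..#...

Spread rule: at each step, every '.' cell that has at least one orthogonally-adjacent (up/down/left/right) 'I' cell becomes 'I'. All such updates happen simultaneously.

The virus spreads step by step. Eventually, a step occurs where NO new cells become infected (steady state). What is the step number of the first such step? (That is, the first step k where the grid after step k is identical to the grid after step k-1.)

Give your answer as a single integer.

Step 0 (initial): 3 infected
Step 1: +10 new -> 13 infected
Step 2: +11 new -> 24 infected
Step 3: +3 new -> 27 infected
Step 4: +3 new -> 30 infected
Step 5: +1 new -> 31 infected
Step 6: +1 new -> 32 infected
Step 7: +0 new -> 32 infected

Answer: 7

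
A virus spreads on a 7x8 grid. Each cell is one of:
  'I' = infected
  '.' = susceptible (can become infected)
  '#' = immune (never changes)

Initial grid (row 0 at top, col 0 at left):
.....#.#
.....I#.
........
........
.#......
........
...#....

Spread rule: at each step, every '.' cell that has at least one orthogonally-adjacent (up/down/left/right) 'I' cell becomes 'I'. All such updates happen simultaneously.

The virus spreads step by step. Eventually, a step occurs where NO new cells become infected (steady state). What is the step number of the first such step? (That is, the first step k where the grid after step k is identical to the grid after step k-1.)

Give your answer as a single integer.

Answer: 11

Derivation:
Step 0 (initial): 1 infected
Step 1: +2 new -> 3 infected
Step 2: +5 new -> 8 infected
Step 3: +7 new -> 15 infected
Step 4: +9 new -> 24 infected
Step 5: +9 new -> 33 infected
Step 6: +8 new -> 41 infected
Step 7: +3 new -> 44 infected
Step 8: +3 new -> 47 infected
Step 9: +2 new -> 49 infected
Step 10: +1 new -> 50 infected
Step 11: +0 new -> 50 infected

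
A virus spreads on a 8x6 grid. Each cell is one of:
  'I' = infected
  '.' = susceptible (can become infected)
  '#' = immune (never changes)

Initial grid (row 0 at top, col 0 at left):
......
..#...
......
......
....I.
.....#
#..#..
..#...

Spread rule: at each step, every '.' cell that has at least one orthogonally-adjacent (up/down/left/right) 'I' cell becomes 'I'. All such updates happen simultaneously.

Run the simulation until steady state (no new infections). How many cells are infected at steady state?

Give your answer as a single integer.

Step 0 (initial): 1 infected
Step 1: +4 new -> 5 infected
Step 2: +6 new -> 11 infected
Step 3: +8 new -> 19 infected
Step 4: +10 new -> 29 infected
Step 5: +6 new -> 35 infected
Step 6: +4 new -> 39 infected
Step 7: +3 new -> 42 infected
Step 8: +1 new -> 43 infected
Step 9: +0 new -> 43 infected

Answer: 43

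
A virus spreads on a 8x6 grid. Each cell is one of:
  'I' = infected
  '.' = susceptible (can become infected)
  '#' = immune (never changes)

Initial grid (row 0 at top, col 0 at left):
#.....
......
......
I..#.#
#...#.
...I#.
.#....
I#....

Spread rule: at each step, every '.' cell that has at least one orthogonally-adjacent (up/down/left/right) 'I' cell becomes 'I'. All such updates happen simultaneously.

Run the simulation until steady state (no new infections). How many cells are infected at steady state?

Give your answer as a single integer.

Answer: 40

Derivation:
Step 0 (initial): 3 infected
Step 1: +6 new -> 9 infected
Step 2: +10 new -> 19 infected
Step 3: +5 new -> 24 infected
Step 4: +5 new -> 29 infected
Step 5: +4 new -> 33 infected
Step 6: +4 new -> 37 infected
Step 7: +2 new -> 39 infected
Step 8: +1 new -> 40 infected
Step 9: +0 new -> 40 infected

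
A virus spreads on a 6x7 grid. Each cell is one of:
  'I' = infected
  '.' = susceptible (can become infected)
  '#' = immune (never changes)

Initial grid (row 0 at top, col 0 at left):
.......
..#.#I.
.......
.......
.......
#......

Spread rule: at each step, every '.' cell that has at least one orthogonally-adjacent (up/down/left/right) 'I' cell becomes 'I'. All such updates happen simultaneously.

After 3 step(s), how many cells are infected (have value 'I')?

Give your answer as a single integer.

Step 0 (initial): 1 infected
Step 1: +3 new -> 4 infected
Step 2: +5 new -> 9 infected
Step 3: +5 new -> 14 infected

Answer: 14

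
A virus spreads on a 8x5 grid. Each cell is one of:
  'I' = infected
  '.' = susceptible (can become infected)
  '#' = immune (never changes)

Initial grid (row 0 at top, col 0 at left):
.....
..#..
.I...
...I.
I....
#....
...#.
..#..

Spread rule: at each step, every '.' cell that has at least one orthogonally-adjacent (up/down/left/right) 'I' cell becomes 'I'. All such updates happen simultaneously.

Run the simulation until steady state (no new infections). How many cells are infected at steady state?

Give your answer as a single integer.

Step 0 (initial): 3 infected
Step 1: +10 new -> 13 infected
Step 2: +8 new -> 21 infected
Step 3: +7 new -> 28 infected
Step 4: +5 new -> 33 infected
Step 5: +2 new -> 35 infected
Step 6: +1 new -> 36 infected
Step 7: +0 new -> 36 infected

Answer: 36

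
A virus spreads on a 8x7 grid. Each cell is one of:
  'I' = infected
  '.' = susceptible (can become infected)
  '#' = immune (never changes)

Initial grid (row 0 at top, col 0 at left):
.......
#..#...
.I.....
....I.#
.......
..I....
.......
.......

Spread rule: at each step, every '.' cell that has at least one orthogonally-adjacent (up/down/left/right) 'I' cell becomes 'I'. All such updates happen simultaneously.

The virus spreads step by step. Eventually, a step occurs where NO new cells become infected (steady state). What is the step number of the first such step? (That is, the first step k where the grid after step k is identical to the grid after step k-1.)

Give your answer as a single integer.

Step 0 (initial): 3 infected
Step 1: +12 new -> 15 infected
Step 2: +15 new -> 30 infected
Step 3: +12 new -> 42 infected
Step 4: +7 new -> 49 infected
Step 5: +3 new -> 52 infected
Step 6: +1 new -> 53 infected
Step 7: +0 new -> 53 infected

Answer: 7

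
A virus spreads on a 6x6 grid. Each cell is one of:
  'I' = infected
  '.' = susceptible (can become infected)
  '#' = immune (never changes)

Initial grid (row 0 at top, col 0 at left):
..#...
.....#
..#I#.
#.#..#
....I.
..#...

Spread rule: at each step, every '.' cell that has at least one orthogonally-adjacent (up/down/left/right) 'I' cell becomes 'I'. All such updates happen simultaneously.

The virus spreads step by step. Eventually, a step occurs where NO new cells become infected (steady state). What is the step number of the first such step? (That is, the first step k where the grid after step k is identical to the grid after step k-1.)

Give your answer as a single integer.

Step 0 (initial): 2 infected
Step 1: +6 new -> 8 infected
Step 2: +6 new -> 14 infected
Step 3: +3 new -> 17 infected
Step 4: +7 new -> 24 infected
Step 5: +3 new -> 27 infected
Step 6: +0 new -> 27 infected

Answer: 6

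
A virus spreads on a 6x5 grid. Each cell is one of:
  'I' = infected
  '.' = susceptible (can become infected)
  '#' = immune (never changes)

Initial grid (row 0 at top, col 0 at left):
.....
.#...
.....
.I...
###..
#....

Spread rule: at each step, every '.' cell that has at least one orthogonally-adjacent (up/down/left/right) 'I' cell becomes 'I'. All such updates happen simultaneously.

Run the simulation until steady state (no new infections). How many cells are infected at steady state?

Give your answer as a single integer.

Answer: 25

Derivation:
Step 0 (initial): 1 infected
Step 1: +3 new -> 4 infected
Step 2: +3 new -> 7 infected
Step 3: +5 new -> 12 infected
Step 4: +6 new -> 18 infected
Step 5: +5 new -> 23 infected
Step 6: +2 new -> 25 infected
Step 7: +0 new -> 25 infected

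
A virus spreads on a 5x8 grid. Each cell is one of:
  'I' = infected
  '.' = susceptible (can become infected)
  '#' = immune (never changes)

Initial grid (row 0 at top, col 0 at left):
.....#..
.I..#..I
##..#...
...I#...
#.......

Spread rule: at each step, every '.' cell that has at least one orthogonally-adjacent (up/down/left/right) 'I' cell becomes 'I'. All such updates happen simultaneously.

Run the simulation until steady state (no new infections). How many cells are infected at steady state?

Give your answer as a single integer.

Step 0 (initial): 3 infected
Step 1: +9 new -> 12 infected
Step 2: +11 new -> 23 infected
Step 3: +7 new -> 30 infected
Step 4: +3 new -> 33 infected
Step 5: +0 new -> 33 infected

Answer: 33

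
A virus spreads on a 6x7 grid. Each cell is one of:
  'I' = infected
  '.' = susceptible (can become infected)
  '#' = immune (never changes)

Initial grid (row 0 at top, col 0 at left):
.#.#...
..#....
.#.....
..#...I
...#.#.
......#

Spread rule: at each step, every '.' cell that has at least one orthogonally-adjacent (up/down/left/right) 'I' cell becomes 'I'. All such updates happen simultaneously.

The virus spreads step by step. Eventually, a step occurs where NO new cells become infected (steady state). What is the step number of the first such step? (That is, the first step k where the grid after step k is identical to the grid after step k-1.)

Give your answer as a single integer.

Answer: 14

Derivation:
Step 0 (initial): 1 infected
Step 1: +3 new -> 4 infected
Step 2: +3 new -> 7 infected
Step 3: +5 new -> 12 infected
Step 4: +4 new -> 16 infected
Step 5: +5 new -> 21 infected
Step 6: +1 new -> 22 infected
Step 7: +2 new -> 24 infected
Step 8: +2 new -> 26 infected
Step 9: +2 new -> 28 infected
Step 10: +1 new -> 29 infected
Step 11: +1 new -> 30 infected
Step 12: +1 new -> 31 infected
Step 13: +2 new -> 33 infected
Step 14: +0 new -> 33 infected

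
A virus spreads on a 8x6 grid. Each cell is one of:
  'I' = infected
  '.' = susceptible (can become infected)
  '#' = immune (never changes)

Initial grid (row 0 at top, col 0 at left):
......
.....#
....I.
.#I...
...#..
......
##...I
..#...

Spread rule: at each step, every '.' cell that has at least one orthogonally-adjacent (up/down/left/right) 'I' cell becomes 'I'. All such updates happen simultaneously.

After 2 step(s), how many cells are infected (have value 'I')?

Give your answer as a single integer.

Step 0 (initial): 3 infected
Step 1: +10 new -> 13 infected
Step 2: +12 new -> 25 infected

Answer: 25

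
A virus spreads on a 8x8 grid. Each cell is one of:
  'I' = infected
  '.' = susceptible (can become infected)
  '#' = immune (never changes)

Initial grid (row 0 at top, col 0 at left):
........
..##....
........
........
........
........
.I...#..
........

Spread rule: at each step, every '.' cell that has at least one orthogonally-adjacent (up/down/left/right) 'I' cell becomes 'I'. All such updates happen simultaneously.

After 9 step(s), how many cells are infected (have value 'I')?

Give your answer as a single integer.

Step 0 (initial): 1 infected
Step 1: +4 new -> 5 infected
Step 2: +6 new -> 11 infected
Step 3: +6 new -> 17 infected
Step 4: +6 new -> 23 infected
Step 5: +7 new -> 30 infected
Step 6: +7 new -> 37 infected
Step 7: +8 new -> 45 infected
Step 8: +6 new -> 51 infected
Step 9: +4 new -> 55 infected

Answer: 55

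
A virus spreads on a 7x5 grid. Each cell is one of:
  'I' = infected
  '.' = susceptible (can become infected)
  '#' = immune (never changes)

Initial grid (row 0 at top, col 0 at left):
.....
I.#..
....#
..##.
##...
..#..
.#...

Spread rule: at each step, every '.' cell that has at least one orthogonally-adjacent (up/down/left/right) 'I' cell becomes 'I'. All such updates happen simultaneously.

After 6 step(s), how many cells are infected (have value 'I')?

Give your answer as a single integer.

Step 0 (initial): 1 infected
Step 1: +3 new -> 4 infected
Step 2: +3 new -> 7 infected
Step 3: +3 new -> 10 infected
Step 4: +2 new -> 12 infected
Step 5: +2 new -> 14 infected
Step 6: +1 new -> 15 infected

Answer: 15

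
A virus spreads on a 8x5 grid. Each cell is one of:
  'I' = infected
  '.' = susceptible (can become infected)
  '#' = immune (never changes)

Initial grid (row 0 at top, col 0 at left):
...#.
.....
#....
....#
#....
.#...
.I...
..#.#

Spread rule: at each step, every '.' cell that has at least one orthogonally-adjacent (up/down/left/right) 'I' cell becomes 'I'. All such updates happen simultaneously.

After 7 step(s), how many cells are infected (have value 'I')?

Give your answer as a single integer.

Step 0 (initial): 1 infected
Step 1: +3 new -> 4 infected
Step 2: +4 new -> 8 infected
Step 3: +4 new -> 12 infected
Step 4: +4 new -> 16 infected
Step 5: +4 new -> 20 infected
Step 6: +4 new -> 24 infected
Step 7: +4 new -> 28 infected

Answer: 28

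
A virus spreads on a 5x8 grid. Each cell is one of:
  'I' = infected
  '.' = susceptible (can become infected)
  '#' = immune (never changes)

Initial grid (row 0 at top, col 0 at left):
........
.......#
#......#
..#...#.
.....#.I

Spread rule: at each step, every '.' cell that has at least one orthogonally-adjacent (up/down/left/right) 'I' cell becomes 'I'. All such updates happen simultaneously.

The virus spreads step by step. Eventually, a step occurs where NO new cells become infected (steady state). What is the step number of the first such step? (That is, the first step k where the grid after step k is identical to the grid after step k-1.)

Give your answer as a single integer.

Step 0 (initial): 1 infected
Step 1: +2 new -> 3 infected
Step 2: +0 new -> 3 infected

Answer: 2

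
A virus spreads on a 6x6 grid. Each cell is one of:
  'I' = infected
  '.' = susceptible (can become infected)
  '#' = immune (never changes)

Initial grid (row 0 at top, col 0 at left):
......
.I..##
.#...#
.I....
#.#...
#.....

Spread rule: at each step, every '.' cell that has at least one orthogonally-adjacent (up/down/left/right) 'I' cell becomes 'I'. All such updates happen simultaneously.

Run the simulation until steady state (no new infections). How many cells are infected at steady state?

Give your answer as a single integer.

Step 0 (initial): 2 infected
Step 1: +6 new -> 8 infected
Step 2: +7 new -> 15 infected
Step 3: +5 new -> 20 infected
Step 4: +5 new -> 25 infected
Step 5: +3 new -> 28 infected
Step 6: +1 new -> 29 infected
Step 7: +0 new -> 29 infected

Answer: 29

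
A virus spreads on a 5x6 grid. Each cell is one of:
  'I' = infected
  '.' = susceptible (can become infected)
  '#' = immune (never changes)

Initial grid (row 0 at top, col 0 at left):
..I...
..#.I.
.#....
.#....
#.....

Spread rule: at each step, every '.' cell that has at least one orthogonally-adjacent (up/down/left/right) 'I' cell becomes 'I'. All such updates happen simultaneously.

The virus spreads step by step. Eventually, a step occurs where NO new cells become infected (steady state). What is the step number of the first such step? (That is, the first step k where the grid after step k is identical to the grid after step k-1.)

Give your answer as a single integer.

Answer: 7

Derivation:
Step 0 (initial): 2 infected
Step 1: +6 new -> 8 infected
Step 2: +6 new -> 14 infected
Step 3: +5 new -> 19 infected
Step 4: +4 new -> 23 infected
Step 5: +2 new -> 25 infected
Step 6: +1 new -> 26 infected
Step 7: +0 new -> 26 infected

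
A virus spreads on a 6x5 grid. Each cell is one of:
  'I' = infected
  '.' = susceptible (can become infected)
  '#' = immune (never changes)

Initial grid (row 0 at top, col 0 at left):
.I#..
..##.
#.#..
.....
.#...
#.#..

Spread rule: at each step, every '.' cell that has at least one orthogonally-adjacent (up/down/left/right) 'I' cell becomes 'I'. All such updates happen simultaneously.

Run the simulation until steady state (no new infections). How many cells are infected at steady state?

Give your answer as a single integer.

Answer: 21

Derivation:
Step 0 (initial): 1 infected
Step 1: +2 new -> 3 infected
Step 2: +2 new -> 5 infected
Step 3: +1 new -> 6 infected
Step 4: +2 new -> 8 infected
Step 5: +3 new -> 11 infected
Step 6: +3 new -> 14 infected
Step 7: +3 new -> 17 infected
Step 8: +2 new -> 19 infected
Step 9: +1 new -> 20 infected
Step 10: +1 new -> 21 infected
Step 11: +0 new -> 21 infected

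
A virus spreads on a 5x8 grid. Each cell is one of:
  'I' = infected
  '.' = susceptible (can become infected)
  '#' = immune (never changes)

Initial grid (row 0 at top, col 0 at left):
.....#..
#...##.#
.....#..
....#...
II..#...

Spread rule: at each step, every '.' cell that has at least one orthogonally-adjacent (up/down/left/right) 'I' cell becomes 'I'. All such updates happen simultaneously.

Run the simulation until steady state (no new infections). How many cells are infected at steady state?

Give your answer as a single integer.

Step 0 (initial): 2 infected
Step 1: +3 new -> 5 infected
Step 2: +4 new -> 9 infected
Step 3: +3 new -> 12 infected
Step 4: +3 new -> 15 infected
Step 5: +4 new -> 19 infected
Step 6: +1 new -> 20 infected
Step 7: +1 new -> 21 infected
Step 8: +0 new -> 21 infected

Answer: 21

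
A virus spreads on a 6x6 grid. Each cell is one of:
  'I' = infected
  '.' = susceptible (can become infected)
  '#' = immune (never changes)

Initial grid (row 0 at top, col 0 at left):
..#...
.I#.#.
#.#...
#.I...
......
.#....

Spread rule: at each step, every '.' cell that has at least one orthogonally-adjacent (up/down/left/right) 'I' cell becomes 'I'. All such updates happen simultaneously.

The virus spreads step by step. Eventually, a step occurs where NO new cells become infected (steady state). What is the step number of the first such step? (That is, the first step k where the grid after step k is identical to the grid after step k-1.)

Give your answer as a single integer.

Step 0 (initial): 2 infected
Step 1: +6 new -> 8 infected
Step 2: +6 new -> 14 infected
Step 3: +6 new -> 20 infected
Step 4: +5 new -> 25 infected
Step 5: +3 new -> 28 infected
Step 6: +1 new -> 29 infected
Step 7: +0 new -> 29 infected

Answer: 7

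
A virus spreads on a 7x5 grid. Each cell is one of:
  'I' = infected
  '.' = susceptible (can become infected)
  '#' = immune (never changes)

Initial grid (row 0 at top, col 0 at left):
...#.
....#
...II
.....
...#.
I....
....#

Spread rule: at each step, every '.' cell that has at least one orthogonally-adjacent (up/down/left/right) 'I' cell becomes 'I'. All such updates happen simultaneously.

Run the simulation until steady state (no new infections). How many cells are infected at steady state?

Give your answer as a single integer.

Step 0 (initial): 3 infected
Step 1: +7 new -> 10 infected
Step 2: +8 new -> 18 infected
Step 3: +8 new -> 26 infected
Step 4: +3 new -> 29 infected
Step 5: +1 new -> 30 infected
Step 6: +0 new -> 30 infected

Answer: 30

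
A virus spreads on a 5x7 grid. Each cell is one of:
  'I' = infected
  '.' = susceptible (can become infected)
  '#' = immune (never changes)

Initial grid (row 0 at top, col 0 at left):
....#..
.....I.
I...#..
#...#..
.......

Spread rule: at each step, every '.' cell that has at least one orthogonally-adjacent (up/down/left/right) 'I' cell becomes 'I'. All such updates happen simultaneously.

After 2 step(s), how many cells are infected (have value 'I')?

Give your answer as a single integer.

Answer: 16

Derivation:
Step 0 (initial): 2 infected
Step 1: +6 new -> 8 infected
Step 2: +8 new -> 16 infected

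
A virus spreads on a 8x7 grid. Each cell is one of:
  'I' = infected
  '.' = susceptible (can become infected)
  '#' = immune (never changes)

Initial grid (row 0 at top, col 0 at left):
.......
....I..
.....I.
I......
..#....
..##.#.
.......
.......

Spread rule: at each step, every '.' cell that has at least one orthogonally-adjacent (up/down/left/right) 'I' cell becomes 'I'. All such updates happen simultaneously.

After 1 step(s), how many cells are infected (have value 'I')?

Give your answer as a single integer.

Step 0 (initial): 3 infected
Step 1: +9 new -> 12 infected

Answer: 12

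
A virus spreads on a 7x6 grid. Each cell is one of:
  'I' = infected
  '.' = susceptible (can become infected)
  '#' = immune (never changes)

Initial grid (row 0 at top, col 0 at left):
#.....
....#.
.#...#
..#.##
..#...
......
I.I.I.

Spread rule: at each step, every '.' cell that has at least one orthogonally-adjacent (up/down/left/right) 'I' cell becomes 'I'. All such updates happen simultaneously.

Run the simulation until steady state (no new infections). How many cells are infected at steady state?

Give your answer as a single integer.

Answer: 34

Derivation:
Step 0 (initial): 3 infected
Step 1: +6 new -> 9 infected
Step 2: +5 new -> 14 infected
Step 3: +4 new -> 18 infected
Step 4: +3 new -> 21 infected
Step 5: +2 new -> 23 infected
Step 6: +4 new -> 27 infected
Step 7: +3 new -> 30 infected
Step 8: +2 new -> 32 infected
Step 9: +1 new -> 33 infected
Step 10: +1 new -> 34 infected
Step 11: +0 new -> 34 infected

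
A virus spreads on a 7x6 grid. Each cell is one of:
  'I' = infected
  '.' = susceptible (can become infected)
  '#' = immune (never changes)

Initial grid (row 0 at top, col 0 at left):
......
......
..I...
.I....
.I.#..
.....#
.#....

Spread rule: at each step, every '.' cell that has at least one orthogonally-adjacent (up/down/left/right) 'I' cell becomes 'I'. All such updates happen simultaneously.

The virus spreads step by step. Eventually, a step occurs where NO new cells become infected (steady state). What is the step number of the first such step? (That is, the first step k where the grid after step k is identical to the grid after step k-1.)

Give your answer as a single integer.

Answer: 7

Derivation:
Step 0 (initial): 3 infected
Step 1: +8 new -> 11 infected
Step 2: +8 new -> 19 infected
Step 3: +9 new -> 28 infected
Step 4: +7 new -> 35 infected
Step 5: +3 new -> 38 infected
Step 6: +1 new -> 39 infected
Step 7: +0 new -> 39 infected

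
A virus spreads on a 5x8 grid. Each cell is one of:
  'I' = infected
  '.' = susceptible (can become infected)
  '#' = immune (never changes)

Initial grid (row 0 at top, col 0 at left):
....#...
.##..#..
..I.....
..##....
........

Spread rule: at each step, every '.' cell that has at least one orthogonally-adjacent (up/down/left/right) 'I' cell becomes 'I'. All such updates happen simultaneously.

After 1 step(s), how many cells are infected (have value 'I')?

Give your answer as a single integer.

Answer: 3

Derivation:
Step 0 (initial): 1 infected
Step 1: +2 new -> 3 infected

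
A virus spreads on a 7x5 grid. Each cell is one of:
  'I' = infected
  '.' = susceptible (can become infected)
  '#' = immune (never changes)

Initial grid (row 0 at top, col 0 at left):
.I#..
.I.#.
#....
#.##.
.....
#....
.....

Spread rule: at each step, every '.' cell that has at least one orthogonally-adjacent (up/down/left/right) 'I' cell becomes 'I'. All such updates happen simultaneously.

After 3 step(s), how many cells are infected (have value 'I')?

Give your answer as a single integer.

Answer: 10

Derivation:
Step 0 (initial): 2 infected
Step 1: +4 new -> 6 infected
Step 2: +2 new -> 8 infected
Step 3: +2 new -> 10 infected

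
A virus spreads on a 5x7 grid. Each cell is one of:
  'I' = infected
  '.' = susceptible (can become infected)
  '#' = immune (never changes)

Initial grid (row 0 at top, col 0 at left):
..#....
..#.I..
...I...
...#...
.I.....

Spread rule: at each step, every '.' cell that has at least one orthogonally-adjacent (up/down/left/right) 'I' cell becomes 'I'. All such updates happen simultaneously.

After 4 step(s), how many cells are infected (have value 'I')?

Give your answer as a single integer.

Answer: 30

Derivation:
Step 0 (initial): 3 infected
Step 1: +8 new -> 11 infected
Step 2: +9 new -> 20 infected
Step 3: +6 new -> 26 infected
Step 4: +4 new -> 30 infected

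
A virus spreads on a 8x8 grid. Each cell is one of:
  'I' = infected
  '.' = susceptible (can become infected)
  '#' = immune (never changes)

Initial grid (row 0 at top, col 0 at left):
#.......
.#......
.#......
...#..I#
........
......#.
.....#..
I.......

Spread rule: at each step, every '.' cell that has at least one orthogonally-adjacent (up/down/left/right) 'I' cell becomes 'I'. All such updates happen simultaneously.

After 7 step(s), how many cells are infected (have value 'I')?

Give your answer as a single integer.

Step 0 (initial): 2 infected
Step 1: +5 new -> 7 infected
Step 2: +9 new -> 16 infected
Step 3: +11 new -> 27 infected
Step 4: +12 new -> 39 infected
Step 5: +11 new -> 50 infected
Step 6: +5 new -> 55 infected
Step 7: +1 new -> 56 infected

Answer: 56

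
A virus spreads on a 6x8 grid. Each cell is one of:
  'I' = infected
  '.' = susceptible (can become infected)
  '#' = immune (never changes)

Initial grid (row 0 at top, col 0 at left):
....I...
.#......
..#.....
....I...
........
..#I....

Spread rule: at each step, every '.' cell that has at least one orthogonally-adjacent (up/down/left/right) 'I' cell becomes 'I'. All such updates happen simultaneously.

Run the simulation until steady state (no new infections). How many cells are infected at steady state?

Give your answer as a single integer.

Answer: 45

Derivation:
Step 0 (initial): 3 infected
Step 1: +9 new -> 12 infected
Step 2: +11 new -> 23 infected
Step 3: +10 new -> 33 infected
Step 4: +9 new -> 42 infected
Step 5: +3 new -> 45 infected
Step 6: +0 new -> 45 infected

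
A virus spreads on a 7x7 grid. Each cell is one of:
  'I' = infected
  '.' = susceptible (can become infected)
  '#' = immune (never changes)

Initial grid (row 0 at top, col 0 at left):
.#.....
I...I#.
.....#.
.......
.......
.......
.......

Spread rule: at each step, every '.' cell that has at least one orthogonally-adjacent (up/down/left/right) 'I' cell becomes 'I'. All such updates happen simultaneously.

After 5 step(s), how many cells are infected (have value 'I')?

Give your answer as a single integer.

Step 0 (initial): 2 infected
Step 1: +6 new -> 8 infected
Step 2: +7 new -> 15 infected
Step 3: +8 new -> 23 infected
Step 4: +8 new -> 31 infected
Step 5: +8 new -> 39 infected

Answer: 39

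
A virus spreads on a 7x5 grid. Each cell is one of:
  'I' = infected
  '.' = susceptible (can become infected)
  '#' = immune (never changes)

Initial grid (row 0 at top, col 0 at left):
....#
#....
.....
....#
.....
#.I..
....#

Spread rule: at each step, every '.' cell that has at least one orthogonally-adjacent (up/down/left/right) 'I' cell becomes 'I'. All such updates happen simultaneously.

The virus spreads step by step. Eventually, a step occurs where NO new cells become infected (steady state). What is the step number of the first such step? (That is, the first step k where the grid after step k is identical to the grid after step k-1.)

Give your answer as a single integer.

Answer: 8

Derivation:
Step 0 (initial): 1 infected
Step 1: +4 new -> 5 infected
Step 2: +6 new -> 11 infected
Step 3: +6 new -> 17 infected
Step 4: +4 new -> 21 infected
Step 5: +5 new -> 26 infected
Step 6: +3 new -> 29 infected
Step 7: +1 new -> 30 infected
Step 8: +0 new -> 30 infected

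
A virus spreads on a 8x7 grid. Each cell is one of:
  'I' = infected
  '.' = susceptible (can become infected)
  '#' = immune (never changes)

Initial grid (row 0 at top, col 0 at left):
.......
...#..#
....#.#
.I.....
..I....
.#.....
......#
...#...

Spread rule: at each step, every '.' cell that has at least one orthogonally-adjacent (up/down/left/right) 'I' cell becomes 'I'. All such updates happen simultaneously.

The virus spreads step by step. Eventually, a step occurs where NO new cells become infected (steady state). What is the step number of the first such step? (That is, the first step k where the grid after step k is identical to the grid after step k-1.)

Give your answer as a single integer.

Answer: 9

Derivation:
Step 0 (initial): 2 infected
Step 1: +6 new -> 8 infected
Step 2: +8 new -> 16 infected
Step 3: +11 new -> 27 infected
Step 4: +8 new -> 35 infected
Step 5: +7 new -> 42 infected
Step 6: +3 new -> 45 infected
Step 7: +3 new -> 48 infected
Step 8: +1 new -> 49 infected
Step 9: +0 new -> 49 infected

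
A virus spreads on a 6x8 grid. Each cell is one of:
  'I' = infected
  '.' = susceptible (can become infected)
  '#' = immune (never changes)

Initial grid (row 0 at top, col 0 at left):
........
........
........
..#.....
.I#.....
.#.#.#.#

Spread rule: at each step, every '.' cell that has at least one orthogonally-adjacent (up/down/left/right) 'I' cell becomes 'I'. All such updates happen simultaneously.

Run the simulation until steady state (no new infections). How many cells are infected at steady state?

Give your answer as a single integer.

Step 0 (initial): 1 infected
Step 1: +2 new -> 3 infected
Step 2: +3 new -> 6 infected
Step 3: +3 new -> 9 infected
Step 4: +4 new -> 13 infected
Step 5: +5 new -> 18 infected
Step 6: +5 new -> 23 infected
Step 7: +5 new -> 28 infected
Step 8: +6 new -> 34 infected
Step 9: +4 new -> 38 infected
Step 10: +3 new -> 41 infected
Step 11: +0 new -> 41 infected

Answer: 41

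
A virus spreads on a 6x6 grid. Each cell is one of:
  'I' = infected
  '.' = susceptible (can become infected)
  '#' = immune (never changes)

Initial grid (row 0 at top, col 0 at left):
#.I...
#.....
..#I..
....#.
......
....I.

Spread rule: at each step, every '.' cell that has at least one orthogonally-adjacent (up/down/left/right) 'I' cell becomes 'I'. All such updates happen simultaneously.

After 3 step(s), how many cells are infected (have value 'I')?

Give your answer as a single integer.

Step 0 (initial): 3 infected
Step 1: +9 new -> 12 infected
Step 2: +8 new -> 20 infected
Step 3: +7 new -> 27 infected

Answer: 27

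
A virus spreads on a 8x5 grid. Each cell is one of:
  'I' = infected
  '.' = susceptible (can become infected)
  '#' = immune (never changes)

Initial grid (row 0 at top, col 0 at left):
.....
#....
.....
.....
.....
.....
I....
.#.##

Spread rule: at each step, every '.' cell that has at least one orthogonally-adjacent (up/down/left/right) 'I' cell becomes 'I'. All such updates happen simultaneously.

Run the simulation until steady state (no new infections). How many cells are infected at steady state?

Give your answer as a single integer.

Answer: 36

Derivation:
Step 0 (initial): 1 infected
Step 1: +3 new -> 4 infected
Step 2: +3 new -> 7 infected
Step 3: +5 new -> 12 infected
Step 4: +5 new -> 17 infected
Step 5: +4 new -> 21 infected
Step 6: +4 new -> 25 infected
Step 7: +4 new -> 29 infected
Step 8: +4 new -> 33 infected
Step 9: +2 new -> 35 infected
Step 10: +1 new -> 36 infected
Step 11: +0 new -> 36 infected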